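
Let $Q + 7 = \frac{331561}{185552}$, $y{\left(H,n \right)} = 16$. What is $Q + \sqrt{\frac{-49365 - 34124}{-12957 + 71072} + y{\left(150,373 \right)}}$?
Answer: $- \frac{967303}{185552} + \frac{3 \sqrt{5465076485}}{58115} \approx -1.3969$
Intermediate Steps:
$Q = - \frac{967303}{185552}$ ($Q = -7 + \frac{331561}{185552} = - \frac{967303}{185552} \approx -5.2131$)
$Q + \sqrt{\frac{-49365 - 34124}{-12957 + 71072} + y{\left(150,373 \right)}} = - \frac{967303}{185552} + \sqrt{\frac{-49365 - 34124}{-12957 + 71072} + 16} = - \frac{967303}{185552} + \sqrt{- \frac{83489}{58115} + 16} = - \frac{967303}{185552} + \sqrt{\frac{846351}{58115}} = - \frac{967303}{185552} + \frac{3 \sqrt{5465076485}}{58115}$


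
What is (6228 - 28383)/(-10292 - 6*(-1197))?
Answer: 4431/622 ≈ 7.1238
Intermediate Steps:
(6228 - 28383)/(-10292 - 6*(-1197)) = -22155/(-10292 + 7182) = -22155/(-3110) = -22155*(-1/3110) = 4431/622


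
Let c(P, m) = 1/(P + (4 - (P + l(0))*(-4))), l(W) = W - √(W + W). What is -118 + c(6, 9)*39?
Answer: -3973/34 ≈ -116.85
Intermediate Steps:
l(W) = W - √2*√W (l(W) = W - √(2*W) = W - √2*√W)
c(P, m) = 1/(4 + 5*P) (c(P, m) = 1/(P + (4 - (P + (0 - √2*√0))*(-4))) = 1/(P + (4 - (P + (0 - 1*√2*0))*(-4))) = 1/(P + (4 - (P + (0 + 0))*(-4))) = 1/(P + (4 - (P + 0)*(-4))) = 1/(P + (4 - P*(-4))) = 1/(P + (4 - (-4)*P)) = 1/(P + (4 + 4*P)) = 1/(4 + 5*P))
-118 + c(6, 9)*39 = -118 + 39/(4 + 5*6) = -118 + 39/(4 + 30) = -118 + 39/34 = -3973/34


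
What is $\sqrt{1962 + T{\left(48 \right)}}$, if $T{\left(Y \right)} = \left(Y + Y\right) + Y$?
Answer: $9 \sqrt{26} \approx 45.891$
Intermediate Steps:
$T{\left(Y \right)} = 3 Y$ ($T{\left(Y \right)} = 2 Y + Y = 3 Y$)
$\sqrt{1962 + T{\left(48 \right)}} = \sqrt{1962 + 3 \cdot 48} = \sqrt{1962 + 144} = \sqrt{2106} = 9 \sqrt{26}$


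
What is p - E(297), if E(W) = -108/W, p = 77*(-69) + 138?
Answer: -56921/11 ≈ -5174.6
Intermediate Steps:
p = -5175 (p = -5313 + 138 = -5175)
p - E(297) = -5175 - (-108)/297 = -5175 - 1*(-4/11) = -5175 + 4/11 = -56921/11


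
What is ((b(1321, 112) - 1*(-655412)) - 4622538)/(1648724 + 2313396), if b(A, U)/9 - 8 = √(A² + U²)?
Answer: -1983527/1981060 + 9*√1757585/3962120 ≈ -0.99823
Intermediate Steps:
b(A, U) = 72 + 9*√(A² + U²)
((b(1321, 112) - 1*(-655412)) - 4622538)/(1648724 + 2313396) = (((72 + 9*√(1321² + 112²)) - 1*(-655412)) - 4622538)/(1648724 + 2313396) = (((72 + 9*√(1745041 + 12544)) + 655412) - 4622538)/3962120 = (((72 + 9*√1757585) + 655412) - 4622538)*(1/3962120) = ((655484 + 9*√1757585) - 4622538)*(1/3962120) = (-3967054 + 9*√1757585)*(1/3962120) = -1983527/1981060 + 9*√1757585/3962120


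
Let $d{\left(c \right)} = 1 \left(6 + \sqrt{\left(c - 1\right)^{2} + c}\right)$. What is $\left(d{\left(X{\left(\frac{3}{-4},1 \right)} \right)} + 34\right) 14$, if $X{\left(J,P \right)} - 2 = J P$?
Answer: $560 + \frac{7 \sqrt{21}}{2} \approx 576.04$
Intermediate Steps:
$X{\left(J,P \right)} = 2 + J P$
$d{\left(c \right)} = 6 + \sqrt{c + \left(-1 + c\right)^{2}}$ ($d{\left(c \right)} = 1 \left(6 + \sqrt{\left(-1 + c\right)^{2} + c}\right) = 1 \left(6 + \sqrt{c + \left(-1 + c\right)^{2}}\right) = 6 + \sqrt{c + \left(-1 + c\right)^{2}}$)
$\left(d{\left(X{\left(\frac{3}{-4},1 \right)} \right)} + 34\right) 14 = \left(\left(6 + \sqrt{\left(2 + \frac{3}{-4} \cdot 1\right) + \left(-1 + \left(2 + \frac{3}{-4} \cdot 1\right)\right)^{2}}\right) + 34\right) 14 = \left(\left(6 + \sqrt{\left(2 + 3 \left(- \frac{1}{4}\right) 1\right) + \left(-1 + \left(2 + 3 \left(- \frac{1}{4}\right) 1\right)\right)^{2}}\right) + 34\right) 14 = \left(\left(6 + \sqrt{\left(2 - \frac{3}{4}\right) + \left(-1 + \left(2 - \frac{3}{4}\right)\right)^{2}}\right) + 34\right) 14 = \left(\left(6 + \sqrt{\frac{5}{4} + \left(-1 + \frac{5}{4}\right)^{2}}\right) + 34\right) 14 = \left(\left(6 + \sqrt{\frac{5}{4} + \left(\frac{1}{4}\right)^{2}}\right) + 34\right) 14 = \left(\left(6 + \sqrt{\frac{5}{4} + \frac{1}{16}}\right) + 34\right) 14 = \left(\left(6 + \sqrt{\frac{21}{16}}\right) + 34\right) 14 = \left(\left(6 + \frac{\sqrt{21}}{4}\right) + 34\right) 14 = \left(40 + \frac{\sqrt{21}}{4}\right) 14 = 560 + \frac{7 \sqrt{21}}{2}$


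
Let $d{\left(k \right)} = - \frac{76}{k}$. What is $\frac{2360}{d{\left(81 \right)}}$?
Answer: $- \frac{47790}{19} \approx -2515.3$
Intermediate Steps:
$\frac{2360}{d{\left(81 \right)}} = \frac{2360}{\left(-76\right) \frac{1}{81}} = \frac{2360}{- \frac{76}{81}} = 2360 \left(- \frac{81}{76}\right) = - \frac{47790}{19}$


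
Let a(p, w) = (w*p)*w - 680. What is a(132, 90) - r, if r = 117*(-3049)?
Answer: 1425253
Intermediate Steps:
r = -356733
a(p, w) = -680 + p*w² (a(p, w) = (p*w)*w - 680 = p*w² - 680 = -680 + p*w²)
a(132, 90) - r = (-680 + 132*90²) - 1*(-356733) = (-680 + 132*8100) + 356733 = (-680 + 1069200) + 356733 = 1068520 + 356733 = 1425253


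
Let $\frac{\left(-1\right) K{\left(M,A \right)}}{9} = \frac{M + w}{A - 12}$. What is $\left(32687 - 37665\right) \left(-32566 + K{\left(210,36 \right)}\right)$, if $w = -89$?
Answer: $\frac{649357699}{4} \approx 1.6234 \cdot 10^{8}$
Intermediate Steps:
$K{\left(M,A \right)} = - \frac{9 \left(-89 + M\right)}{-12 + A}$ ($K{\left(M,A \right)} = - 9 \frac{M - 89}{A - 12} = - 9 \frac{-89 + M}{-12 + A} = - \frac{9 \left(-89 + M\right)}{-12 + A}$)
$\left(32687 - 37665\right) \left(-32566 + K{\left(210,36 \right)}\right) = \left(32687 - 37665\right) \left(-32566 + \frac{9 \left(89 - 210\right)}{-12 + 36}\right) = - 4978 \left(-32566 + \frac{9 \left(89 - 210\right)}{24}\right) = - 4978 \left(-32566 + 9 \cdot \frac{1}{24} \left(-121\right)\right) = - 4978 \left(-32566 - \frac{363}{8}\right) = \left(-4978\right) \left(- \frac{260891}{8}\right) = \frac{649357699}{4}$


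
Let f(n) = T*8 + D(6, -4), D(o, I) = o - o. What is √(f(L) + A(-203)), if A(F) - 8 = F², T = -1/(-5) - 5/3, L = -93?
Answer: √9271185/15 ≈ 202.99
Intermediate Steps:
D(o, I) = 0
T = -22/15 (T = -1*(-⅕) - 5*⅓ = ⅕ - 5/3 = -22/15 ≈ -1.4667)
f(n) = -176/15 (f(n) = -22/15*8 + 0 = -176/15 + 0 = -176/15)
A(F) = 8 + F²
√(f(L) + A(-203)) = √(-176/15 + (8 + (-203)²)) = √(-176/15 + (8 + 41209)) = √(-176/15 + 41217) = √(618079/15) = √9271185/15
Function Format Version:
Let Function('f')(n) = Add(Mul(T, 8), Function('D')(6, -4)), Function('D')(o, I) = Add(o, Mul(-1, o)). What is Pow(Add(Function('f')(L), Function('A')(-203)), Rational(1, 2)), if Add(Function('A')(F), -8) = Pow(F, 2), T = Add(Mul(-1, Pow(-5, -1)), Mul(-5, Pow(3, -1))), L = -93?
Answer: Mul(Rational(1, 15), Pow(9271185, Rational(1, 2))) ≈ 202.99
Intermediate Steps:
Function('D')(o, I) = 0
T = Rational(-22, 15) (T = Add(Mul(-1, Rational(-1, 5)), Mul(-5, Rational(1, 3))) = Add(Rational(1, 5), Rational(-5, 3)) = Rational(-22, 15) ≈ -1.4667)
Function('f')(n) = Rational(-176, 15) (Function('f')(n) = Add(Mul(Rational(-22, 15), 8), 0) = Add(Rational(-176, 15), 0) = Rational(-176, 15))
Function('A')(F) = Add(8, Pow(F, 2))
Pow(Add(Function('f')(L), Function('A')(-203)), Rational(1, 2)) = Pow(Add(Rational(-176, 15), Add(8, Pow(-203, 2))), Rational(1, 2)) = Pow(Add(Rational(-176, 15), Add(8, 41209)), Rational(1, 2)) = Pow(Add(Rational(-176, 15), 41217), Rational(1, 2)) = Pow(Rational(618079, 15), Rational(1, 2)) = Mul(Rational(1, 15), Pow(9271185, Rational(1, 2)))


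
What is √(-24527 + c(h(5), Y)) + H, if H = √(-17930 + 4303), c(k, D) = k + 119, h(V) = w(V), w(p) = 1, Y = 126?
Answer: I*(√13627 + √24407) ≈ 272.96*I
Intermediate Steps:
h(V) = 1
c(k, D) = 119 + k
H = I*√13627 (H = √(-13627) = I*√13627 ≈ 116.73*I)
√(-24527 + c(h(5), Y)) + H = √(-24527 + (119 + 1)) + I*√13627 = √(-24527 + 120) + I*√13627 = √(-24407) + I*√13627 = I*√24407 + I*√13627 = I*√13627 + I*√24407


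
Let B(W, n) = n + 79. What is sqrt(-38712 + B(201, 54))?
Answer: I*sqrt(38579) ≈ 196.42*I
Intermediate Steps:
B(W, n) = 79 + n
sqrt(-38712 + B(201, 54)) = sqrt(-38712 + (79 + 54)) = sqrt(-38712 + 133) = sqrt(-38579) = I*sqrt(38579)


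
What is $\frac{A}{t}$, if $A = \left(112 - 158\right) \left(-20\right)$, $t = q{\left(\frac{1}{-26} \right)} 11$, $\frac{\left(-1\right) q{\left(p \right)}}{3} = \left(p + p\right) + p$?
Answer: $\frac{23920}{99} \approx 241.62$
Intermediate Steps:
$q{\left(p \right)} = - 9 p$ ($q{\left(p \right)} = - 3 \left(\left(p + p\right) + p\right) = - 3 \left(2 p + p\right) = - 3 \cdot 3 p = - 9 p$)
$t = \frac{99}{26}$ ($t = - \frac{9}{-26} \cdot 11 = \left(-9\right) \left(- \frac{1}{26}\right) 11 = \frac{9}{26} \cdot 11 = \frac{99}{26} \approx 3.8077$)
$A = 920$ ($A = \left(-46\right) \left(-20\right) = 920$)
$\frac{A}{t} = \frac{920}{\frac{99}{26}} = 920 \cdot \frac{26}{99} = \frac{23920}{99}$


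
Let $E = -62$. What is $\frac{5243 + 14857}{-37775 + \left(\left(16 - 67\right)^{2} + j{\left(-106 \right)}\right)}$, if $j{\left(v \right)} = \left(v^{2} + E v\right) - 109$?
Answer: $- \frac{268}{233} \approx -1.1502$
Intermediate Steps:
$j{\left(v \right)} = -109 + v^{2} - 62 v$ ($j{\left(v \right)} = \left(v^{2} - 62 v\right) - 109 = -109 + v^{2} - 62 v$)
$\frac{5243 + 14857}{-37775 + \left(\left(16 - 67\right)^{2} + j{\left(-106 \right)}\right)} = \frac{5243 + 14857}{-37775 + \left(\left(16 - 67\right)^{2} - \left(-6463 - 11236\right)\right)} = \frac{20100}{-37775 + \left(\left(-51\right)^{2} + \left(-109 + 11236 + 6572\right)\right)} = \frac{20100}{-37775 + \left(2601 + 17699\right)} = \frac{20100}{-37775 + 20300} = \frac{20100}{-17475} = 20100 \left(- \frac{1}{17475}\right) = - \frac{268}{233}$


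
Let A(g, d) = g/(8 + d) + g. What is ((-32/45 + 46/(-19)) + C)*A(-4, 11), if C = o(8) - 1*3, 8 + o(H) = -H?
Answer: 302768/3249 ≈ 93.188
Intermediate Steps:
o(H) = -8 - H
A(g, d) = g + g/(8 + d) (A(g, d) = g/(8 + d) + g = g + g/(8 + d))
C = -19 (C = (-8 - 1*8) - 1*3 = (-8 - 8) - 3 = -16 - 3 = -19)
((-32/45 + 46/(-19)) + C)*A(-4, 11) = ((-32/45 + 46/(-19)) - 19)*(-4*(9 + 11)/(8 + 11)) = ((-32*1/45 + 46*(-1/19)) - 19)*(-4*20/19) = ((-32/45 - 46/19) - 19)*(-4*1/19*20) = (-2678/855 - 19)*(-80/19) = -18923/855*(-80/19) = 302768/3249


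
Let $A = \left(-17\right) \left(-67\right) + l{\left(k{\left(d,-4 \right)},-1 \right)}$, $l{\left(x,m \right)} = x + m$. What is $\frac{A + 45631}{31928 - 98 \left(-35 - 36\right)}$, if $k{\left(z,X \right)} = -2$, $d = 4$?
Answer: $\frac{15589}{12962} \approx 1.2027$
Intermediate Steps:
$l{\left(x,m \right)} = m + x$
$A = 1136$ ($A = \left(-17\right) \left(-67\right) - 3 = 1139 - 3 = 1136$)
$\frac{A + 45631}{31928 - 98 \left(-35 - 36\right)} = \frac{1136 + 45631}{31928 - 98 \left(-35 - 36\right)} = \frac{46767}{31928 - -6958} = \frac{46767}{31928 + 6958} = \frac{46767}{38886} = 46767 \cdot \frac{1}{38886} = \frac{15589}{12962}$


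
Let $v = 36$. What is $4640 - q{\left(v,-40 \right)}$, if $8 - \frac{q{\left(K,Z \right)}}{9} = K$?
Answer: $4892$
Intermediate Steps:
$q{\left(K,Z \right)} = 72 - 9 K$
$4640 - q{\left(v,-40 \right)} = 4640 - \left(72 - 324\right) = 4640 - -252 = 4640 + 252 = 4892$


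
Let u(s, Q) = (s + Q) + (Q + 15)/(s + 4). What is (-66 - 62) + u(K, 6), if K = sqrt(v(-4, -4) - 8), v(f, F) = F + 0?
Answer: (-236*sqrt(3) + 479*I)/(2*(sqrt(3) - 2*I)) ≈ -119.0 + 0.86602*I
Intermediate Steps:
v(f, F) = F
K = 2*I*sqrt(3) (K = sqrt(-4 - 8) = sqrt(-12) = 2*I*sqrt(3) ≈ 3.4641*I)
u(s, Q) = Q + s + (15 + Q)/(4 + s) (u(s, Q) = (Q + s) + (15 + Q)/(4 + s) = Q + s + (15 + Q)/(4 + s))
(-66 - 62) + u(K, 6) = (-66 - 62) + (15 + (2*I*sqrt(3))**2 + 4*(2*I*sqrt(3)) + 5*6 + 6*(2*I*sqrt(3)))/(4 + 2*I*sqrt(3)) = -128 + (15 - 12 + 8*I*sqrt(3) + 30 + 12*I*sqrt(3))/(4 + 2*I*sqrt(3)) = -128 + (33 + 20*I*sqrt(3))/(4 + 2*I*sqrt(3))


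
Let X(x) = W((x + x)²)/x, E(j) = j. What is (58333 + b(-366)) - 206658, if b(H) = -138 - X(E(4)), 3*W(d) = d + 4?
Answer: -445406/3 ≈ -1.4847e+5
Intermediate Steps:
W(d) = 4/3 + d/3 (W(d) = (d + 4)/3 = (4 + d)/3 = 4/3 + d/3)
X(x) = (4/3 + 4*x²/3)/x (X(x) = (4/3 + (x + x)²/3)/x = (4/3 + (2*x)²/3)/x = (4/3 + (4*x²)/3)/x = (4/3 + 4*x²/3)/x)
b(H) = -431/3 (b(H) = -138 - 4*(1 + 4²)/(3*4) = -138 - 4*(1 + 16)/(3*4) = -138 - 4*17/(3*4) = -138 - 1*17/3 = -138 - 17/3 = -431/3)
(58333 + b(-366)) - 206658 = (58333 - 431/3) - 206658 = 174568/3 - 206658 = -445406/3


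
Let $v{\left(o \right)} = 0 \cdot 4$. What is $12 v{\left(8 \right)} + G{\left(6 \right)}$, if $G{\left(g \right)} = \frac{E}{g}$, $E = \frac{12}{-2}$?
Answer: $-1$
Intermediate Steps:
$v{\left(o \right)} = 0$
$E = -6$ ($E = 12 \left(- \frac{1}{2}\right) = -6$)
$G{\left(g \right)} = - \frac{6}{g}$
$12 v{\left(8 \right)} + G{\left(6 \right)} = 12 \cdot 0 - \frac{6}{6} = 0 - 1 = -1$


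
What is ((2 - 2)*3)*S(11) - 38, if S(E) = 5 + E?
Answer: -38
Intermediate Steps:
((2 - 2)*3)*S(11) - 38 = ((2 - 2)*3)*(5 + 11) - 38 = (0*3)*16 - 38 = 0*16 - 38 = 0 - 38 = -38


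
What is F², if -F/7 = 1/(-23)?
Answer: 49/529 ≈ 0.092628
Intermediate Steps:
F = 7/23 (F = -7/(-23) = -7*(-1/23) = 7/23 ≈ 0.30435)
F² = (7/23)² = 49/529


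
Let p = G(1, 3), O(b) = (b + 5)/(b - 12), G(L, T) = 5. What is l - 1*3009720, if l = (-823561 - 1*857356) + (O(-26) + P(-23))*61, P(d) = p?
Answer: -178231335/38 ≈ -4.6903e+6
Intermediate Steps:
O(b) = (5 + b)/(-12 + b)
p = 5
P(d) = 5
l = -63861975/38 (l = (-823561 - 1*857356) + ((5 - 26)/(-12 - 26) + 5)*61 = (-823561 - 857356) + (-21/(-38) + 5)*61 = -1680917 + (-1/38*(-21) + 5)*61 = -1680917 + (21/38 + 5)*61 = -1680917 + (211/38)*61 = -1680917 + 12871/38 = -63861975/38 ≈ -1.6806e+6)
l - 1*3009720 = -63861975/38 - 1*3009720 = -63861975/38 - 3009720 = -178231335/38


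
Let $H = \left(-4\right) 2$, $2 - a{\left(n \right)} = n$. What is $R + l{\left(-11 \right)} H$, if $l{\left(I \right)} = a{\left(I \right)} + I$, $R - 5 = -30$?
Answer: $-41$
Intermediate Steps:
$R = -25$ ($R = 5 - 30 = -25$)
$a{\left(n \right)} = 2 - n$
$l{\left(I \right)} = 2$ ($l{\left(I \right)} = \left(2 - I\right) + I = 2$)
$H = -8$
$R + l{\left(-11 \right)} H = -25 + 2 \left(-8\right) = -25 - 16 = -41$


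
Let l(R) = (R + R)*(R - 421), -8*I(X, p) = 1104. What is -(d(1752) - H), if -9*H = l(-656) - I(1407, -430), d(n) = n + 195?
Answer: -158965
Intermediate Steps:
I(X, p) = -138 (I(X, p) = -⅛*1104 = -138)
d(n) = 195 + n
l(R) = 2*R*(-421 + R) (l(R) = (2*R)*(-421 + R) = 2*R*(-421 + R))
H = -157018 (H = -(2*(-656)*(-421 - 656) - 1*(-138))/9 = -(2*(-656)*(-1077) + 138)/9 = -(1413024 + 138)/9 = -⅑*1413162 = -157018)
-(d(1752) - H) = -((195 + 1752) - 1*(-157018)) = -(1947 + 157018) = -1*158965 = -158965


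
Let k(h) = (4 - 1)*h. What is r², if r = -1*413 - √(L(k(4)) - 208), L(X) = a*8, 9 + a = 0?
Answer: 170289 + 1652*I*√70 ≈ 1.7029e+5 + 13822.0*I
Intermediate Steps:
a = -9 (a = -9 + 0 = -9)
k(h) = 3*h
L(X) = -72 (L(X) = -9*8 = -72)
r = -413 - 2*I*√70 (r = -1*413 - √(-72 - 208) = -413 - √(-280) = -413 - 2*I*√70 ≈ -413.0 - 16.733*I)
r² = (-413 - 2*I*√70)²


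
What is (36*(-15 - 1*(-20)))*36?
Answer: 6480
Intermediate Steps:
(36*(-15 - 1*(-20)))*36 = (36*(-15 + 20))*36 = (36*5)*36 = 180*36 = 6480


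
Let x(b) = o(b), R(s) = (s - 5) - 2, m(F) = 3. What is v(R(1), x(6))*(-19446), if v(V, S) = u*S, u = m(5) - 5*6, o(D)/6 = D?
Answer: 18901512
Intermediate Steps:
o(D) = 6*D
R(s) = -7 + s (R(s) = (-5 + s) - 2 = -7 + s)
u = -27 (u = 3 - 5*6 = 3 - 30 = -27)
x(b) = 6*b
v(V, S) = -27*S
v(R(1), x(6))*(-19446) = -162*6*(-19446) = -27*36*(-19446) = -972*(-19446) = 18901512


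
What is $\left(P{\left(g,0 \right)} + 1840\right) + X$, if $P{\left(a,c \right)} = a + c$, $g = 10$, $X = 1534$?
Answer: $3384$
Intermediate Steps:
$\left(P{\left(g,0 \right)} + 1840\right) + X = \left(\left(10 + 0\right) + 1840\right) + 1534 = \left(10 + 1840\right) + 1534 = 1850 + 1534 = 3384$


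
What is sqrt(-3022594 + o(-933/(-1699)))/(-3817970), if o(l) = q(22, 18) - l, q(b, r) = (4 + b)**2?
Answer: -17*I*sqrt(30183643965)/6486731030 ≈ -0.00045531*I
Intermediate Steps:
o(l) = 676 - l (o(l) = (4 + 22)**2 - l = 26**2 - l = 676 - l)
sqrt(-3022594 + o(-933/(-1699)))/(-3817970) = sqrt(-3022594 + (676 - (-933)/(-1699)))/(-3817970) = sqrt(-3022594 + (676 - (-933)*(-1)/1699))*(-1/3817970) = sqrt(-3022594 + (676 - 1*933/1699))*(-1/3817970) = sqrt(-3022594 + (676 - 933/1699))*(-1/3817970) = sqrt(-3022594 + 1147591/1699)*(-1/3817970) = sqrt(-5134239615/1699)*(-1/3817970) = (17*I*sqrt(30183643965)/1699)*(-1/3817970) = -17*I*sqrt(30183643965)/6486731030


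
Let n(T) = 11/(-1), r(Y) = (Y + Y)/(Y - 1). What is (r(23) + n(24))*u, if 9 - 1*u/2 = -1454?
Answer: -26068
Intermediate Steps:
u = 2926 (u = 18 - 2*(-1454) = 18 + 2908 = 2926)
r(Y) = 2*Y/(-1 + Y) (r(Y) = (2*Y)/(-1 + Y) = 2*Y/(-1 + Y))
n(T) = -11 (n(T) = 11*(-1) = -11)
(r(23) + n(24))*u = (2*23/(-1 + 23) - 11)*2926 = (2*23/22 - 11)*2926 = (2*23*(1/22) - 11)*2926 = (23/11 - 11)*2926 = -98/11*2926 = -26068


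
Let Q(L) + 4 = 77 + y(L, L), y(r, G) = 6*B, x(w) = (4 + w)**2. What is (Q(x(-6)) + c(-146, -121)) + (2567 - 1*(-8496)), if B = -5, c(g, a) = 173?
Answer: 11279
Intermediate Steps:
y(r, G) = -30 (y(r, G) = 6*(-5) = -30)
Q(L) = 43 (Q(L) = -4 + (77 - 30) = -4 + 47 = 43)
(Q(x(-6)) + c(-146, -121)) + (2567 - 1*(-8496)) = (43 + 173) + (2567 - 1*(-8496)) = 216 + (2567 + 8496) = 216 + 11063 = 11279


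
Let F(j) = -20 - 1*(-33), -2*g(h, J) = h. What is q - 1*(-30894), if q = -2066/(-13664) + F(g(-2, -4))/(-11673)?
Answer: 2463806492177/79749936 ≈ 30894.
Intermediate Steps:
g(h, J) = -h/2
F(j) = 13 (F(j) = -20 + 33 = 13)
q = 11969393/79749936 (q = -2066/(-13664) + 13/(-11673) = -2066*(-1/13664) + 13*(-1/11673) = 1033/6832 - 13/11673 = 11969393/79749936 ≈ 0.15009)
q - 1*(-30894) = 11969393/79749936 - 1*(-30894) = 11969393/79749936 + 30894 = 2463806492177/79749936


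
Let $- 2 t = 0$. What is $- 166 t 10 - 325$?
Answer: $-325$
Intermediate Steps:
$t = 0$ ($t = \left(- \frac{1}{2}\right) 0 = 0$)
$- 166 t 10 - 325 = - 166 \cdot 0 \cdot 10 - 325 = \left(-166\right) 0 - 325 = 0 - 325 = -325$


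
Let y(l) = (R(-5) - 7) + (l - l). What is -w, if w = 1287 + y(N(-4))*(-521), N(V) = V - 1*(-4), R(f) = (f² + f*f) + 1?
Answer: 21637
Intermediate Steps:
R(f) = 1 + 2*f² (R(f) = (f² + f²) + 1 = 2*f² + 1 = 1 + 2*f²)
N(V) = 4 + V (N(V) = V + 4 = 4 + V)
y(l) = 44 (y(l) = ((1 + 2*(-5)²) - 7) + (l - l) = ((1 + 2*25) - 7) + 0 = ((1 + 50) - 7) + 0 = (51 - 7) + 0 = 44 + 0 = 44)
w = -21637 (w = 1287 + 44*(-521) = 1287 - 22924 = -21637)
-w = -1*(-21637) = 21637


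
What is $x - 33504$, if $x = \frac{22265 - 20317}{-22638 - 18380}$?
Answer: $- \frac{687134510}{20509} \approx -33504.0$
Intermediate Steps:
$x = - \frac{974}{20509}$ ($x = \frac{1948}{-41018} = 1948 \left(- \frac{1}{41018}\right) = - \frac{974}{20509} \approx -0.047491$)
$x - 33504 = - \frac{974}{20509} - 33504 = - \frac{687134510}{20509}$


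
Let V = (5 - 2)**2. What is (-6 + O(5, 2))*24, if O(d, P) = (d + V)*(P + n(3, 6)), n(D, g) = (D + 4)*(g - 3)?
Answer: 7584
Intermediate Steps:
n(D, g) = (-3 + g)*(4 + D) (n(D, g) = (4 + D)*(-3 + g) = (-3 + g)*(4 + D))
V = 9 (V = 3**2 = 9)
O(d, P) = (9 + d)*(21 + P) (O(d, P) = (d + 9)*(P + (-12 - 3*3 + 4*6 + 3*6)) = (9 + d)*(P + (-12 - 9 + 24 + 18)) = (9 + d)*(P + 21) = (9 + d)*(21 + P))
(-6 + O(5, 2))*24 = (-6 + (189 + 9*2 + 21*5 + 2*5))*24 = (-6 + (189 + 18 + 105 + 10))*24 = (-6 + 322)*24 = 316*24 = 7584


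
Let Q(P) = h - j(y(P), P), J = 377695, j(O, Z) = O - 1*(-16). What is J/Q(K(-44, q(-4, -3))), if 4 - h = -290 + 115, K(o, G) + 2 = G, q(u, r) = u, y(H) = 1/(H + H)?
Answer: 4532340/1957 ≈ 2316.0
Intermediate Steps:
y(H) = 1/(2*H)
j(O, Z) = 16 + O (j(O, Z) = O + 16 = 16 + O)
K(o, G) = -2 + G
h = 179 (h = 4 - (-290 + 115) = 4 - 1*(-175) = 4 + 175 = 179)
Q(P) = 163 - 1/(2*P) (Q(P) = 179 - (16 + 1/(2*P)) = 179 + (-16 - 1/(2*P)) = 163 - 1/(2*P))
J/Q(K(-44, q(-4, -3))) = 377695/(163 - 1/(2*(-2 - 4))) = 377695/(163 - 1/2/(-6)) = 377695/(163 - 1/2*(-1/6)) = 377695/(163 + 1/12) = 377695/(1957/12) = 377695*(12/1957) = 4532340/1957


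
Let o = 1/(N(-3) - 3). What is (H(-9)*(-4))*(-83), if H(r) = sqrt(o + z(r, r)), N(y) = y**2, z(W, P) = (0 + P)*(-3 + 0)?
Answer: 166*sqrt(978)/3 ≈ 1730.4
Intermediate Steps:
z(W, P) = -3*P (z(W, P) = P*(-3) = -3*P)
o = 1/6 (o = 1/((-3)**2 - 3) = 1/(9 - 3) = 1/6 ≈ 0.16667)
H(r) = sqrt(1/6 - 3*r)
(H(-9)*(-4))*(-83) = ((sqrt(6 - 108*(-9))/6)*(-4))*(-83) = ((sqrt(6 + 972)/6)*(-4))*(-83) = ((sqrt(978)/6)*(-4))*(-83) = -2*sqrt(978)/3*(-83) = 166*sqrt(978)/3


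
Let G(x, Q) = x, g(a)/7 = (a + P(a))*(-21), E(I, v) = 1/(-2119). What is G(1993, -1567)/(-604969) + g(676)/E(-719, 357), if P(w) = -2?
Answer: 127010992273265/604969 ≈ 2.0995e+8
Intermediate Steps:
E(I, v) = -1/2119
g(a) = 294 - 147*a (g(a) = 7*((a - 2)*(-21)) = 7*((-2 + a)*(-21)) = 7*(42 - 21*a) = 294 - 147*a)
G(1993, -1567)/(-604969) + g(676)/E(-719, 357) = 1993/(-604969) + (294 - 147*676)/(-1/2119) = 1993*(-1/604969) + (294 - 99372)*(-2119) = -1993/604969 - 99078*(-2119) = -1993/604969 + 209946282 = 127010992273265/604969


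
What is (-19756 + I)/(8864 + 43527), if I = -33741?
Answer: -53497/52391 ≈ -1.0211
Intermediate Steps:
(-19756 + I)/(8864 + 43527) = (-19756 - 33741)/(8864 + 43527) = -53497/52391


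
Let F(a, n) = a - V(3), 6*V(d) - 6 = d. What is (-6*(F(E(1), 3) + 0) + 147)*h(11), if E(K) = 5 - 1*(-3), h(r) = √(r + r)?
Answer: 108*√22 ≈ 506.56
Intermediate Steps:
V(d) = 1 + d/6
h(r) = √2*√r (h(r) = √(2*r) = √2*√r)
E(K) = 8 (E(K) = 5 + 3 = 8)
F(a, n) = -3/2 + a (F(a, n) = a - (1 + (⅙)*3) = a - (1 + ½) = a - 1*3/2 = a - 3/2 = -3/2 + a)
(-6*(F(E(1), 3) + 0) + 147)*h(11) = (-6*((-3/2 + 8) + 0) + 147)*(√2*√11) = (-6*(13/2 + 0) + 147)*√22 = (-6*13/2 + 147)*√22 = (-39 + 147)*√22 = 108*√22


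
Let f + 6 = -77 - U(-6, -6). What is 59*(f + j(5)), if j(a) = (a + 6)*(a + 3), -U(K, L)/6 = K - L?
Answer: 295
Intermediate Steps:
U(K, L) = -6*K + 6*L (U(K, L) = -6*(K - L) = -6*K + 6*L)
j(a) = (3 + a)*(6 + a) (j(a) = (6 + a)*(3 + a) = (3 + a)*(6 + a))
f = -83 (f = -6 + (-77 - (-6*(-6) + 6*(-6))) = -6 + (-77 - (36 - 36)) = -6 + (-77 - 1*0) = -6 + (-77 + 0) = -6 - 77 = -83)
59*(f + j(5)) = 59*(-83 + (18 + 5**2 + 9*5)) = 59*(-83 + (18 + 25 + 45)) = 59*(-83 + 88) = 59*5 = 295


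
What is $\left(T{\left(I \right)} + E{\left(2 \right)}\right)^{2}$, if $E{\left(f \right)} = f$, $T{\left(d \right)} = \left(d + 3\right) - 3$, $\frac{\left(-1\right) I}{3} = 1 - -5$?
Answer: $256$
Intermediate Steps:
$I = -18$ ($I = - 3 \left(1 - -5\right) = - 3 \left(1 + 5\right) = \left(-3\right) 6 = -18$)
$T{\left(d \right)} = d$ ($T{\left(d \right)} = \left(3 + d\right) - 3 = d$)
$\left(T{\left(I \right)} + E{\left(2 \right)}\right)^{2} = \left(-18 + 2\right)^{2} = \left(-16\right)^{2} = 256$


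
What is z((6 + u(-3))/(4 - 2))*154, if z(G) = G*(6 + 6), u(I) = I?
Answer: 2772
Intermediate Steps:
z(G) = 12*G (z(G) = G*12 = 12*G)
z((6 + u(-3))/(4 - 2))*154 = (12*((6 - 3)/(4 - 2)))*154 = (12*(3/2))*154 = 18*154 = 2772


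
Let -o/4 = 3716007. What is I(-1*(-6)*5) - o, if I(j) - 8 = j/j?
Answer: 14864037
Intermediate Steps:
I(j) = 9 (I(j) = 8 + j/j = 8 + 1 = 9)
o = -14864028 (o = -4*3716007 = -14864028)
I(-1*(-6)*5) - o = 9 - 1*(-14864028) = 9 + 14864028 = 14864037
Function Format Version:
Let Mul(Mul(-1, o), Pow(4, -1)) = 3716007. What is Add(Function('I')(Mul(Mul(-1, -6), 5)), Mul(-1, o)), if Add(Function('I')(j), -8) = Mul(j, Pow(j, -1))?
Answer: 14864037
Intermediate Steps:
Function('I')(j) = 9 (Function('I')(j) = Add(8, Mul(j, Pow(j, -1))) = Add(8, 1) = 9)
o = -14864028 (o = Mul(-4, 3716007) = -14864028)
Add(Function('I')(Mul(Mul(-1, -6), 5)), Mul(-1, o)) = Add(9, Mul(-1, -14864028)) = Add(9, 14864028) = 14864037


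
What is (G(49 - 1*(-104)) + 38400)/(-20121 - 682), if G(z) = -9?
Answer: -38391/20803 ≈ -1.8455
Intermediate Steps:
(G(49 - 1*(-104)) + 38400)/(-20121 - 682) = (-9 + 38400)/(-20121 - 682) = 38391/(-20803) = 38391*(-1/20803) = -38391/20803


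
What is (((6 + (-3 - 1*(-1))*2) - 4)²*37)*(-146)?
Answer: -21608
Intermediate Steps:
(((6 + (-3 - 1*(-1))*2) - 4)²*37)*(-146) = (((6 + (-3 + 1)*2) - 4)²*37)*(-146) = (((6 - 2*2) - 4)²*37)*(-146) = (((6 - 4) - 4)²*37)*(-146) = ((2 - 4)²*37)*(-146) = ((-2)²*37)*(-146) = (4*37)*(-146) = 148*(-146) = -21608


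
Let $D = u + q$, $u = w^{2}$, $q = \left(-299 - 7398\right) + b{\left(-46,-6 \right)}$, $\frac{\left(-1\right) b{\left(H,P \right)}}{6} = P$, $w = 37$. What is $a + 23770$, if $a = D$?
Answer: $17478$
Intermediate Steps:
$b{\left(H,P \right)} = - 6 P$
$q = -7661$ ($q = \left(-299 - 7398\right) - -36 = -7697 + 36 = -7661$)
$u = 1369$ ($u = 37^{2} = 1369$)
$D = -6292$ ($D = 1369 - 7661 = -6292$)
$a = -6292$
$a + 23770 = -6292 + 23770 = 17478$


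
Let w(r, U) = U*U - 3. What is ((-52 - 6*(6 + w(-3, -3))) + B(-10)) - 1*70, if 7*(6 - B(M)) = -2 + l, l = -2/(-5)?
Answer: -6572/35 ≈ -187.77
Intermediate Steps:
l = ⅖ (l = -2*(-⅕) = ⅖ ≈ 0.40000)
w(r, U) = -3 + U² (w(r, U) = U² - 3 = -3 + U²)
B(M) = 218/35 (B(M) = 6 - (-2 + ⅖)/7 = 6 - ⅐*(-8/5) = 6 + 8/35 = 218/35)
((-52 - 6*(6 + w(-3, -3))) + B(-10)) - 1*70 = ((-52 - 6*(6 + (-3 + (-3)²))) + 218/35) - 1*70 = ((-52 - 6*(6 + (-3 + 9))) + 218/35) - 70 = ((-52 - 6*(6 + 6)) + 218/35) - 70 = ((-52 - 6*12) + 218/35) - 70 = ((-52 - 72) + 218/35) - 70 = (-124 + 218/35) - 70 = -4122/35 - 70 = -6572/35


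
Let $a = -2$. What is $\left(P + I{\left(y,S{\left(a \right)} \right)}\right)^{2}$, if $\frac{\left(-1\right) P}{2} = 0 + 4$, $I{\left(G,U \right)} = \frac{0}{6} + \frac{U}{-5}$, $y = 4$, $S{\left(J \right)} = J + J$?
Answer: $\frac{1296}{25} \approx 51.84$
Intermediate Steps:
$S{\left(J \right)} = 2 J$
$I{\left(G,U \right)} = - \frac{U}{5}$ ($I{\left(G,U \right)} = 0 \cdot \frac{1}{6} + U \left(- \frac{1}{5}\right) = 0 - \frac{U}{5} = - \frac{U}{5}$)
$P = -8$ ($P = - 2 \left(0 + 4\right) = \left(-2\right) 4 = -8$)
$\left(P + I{\left(y,S{\left(a \right)} \right)}\right)^{2} = \left(-8 - \frac{2 \left(-2\right)}{5}\right)^{2} = \left(-8 - - \frac{4}{5}\right)^{2} = \left(-8 + \frac{4}{5}\right)^{2} = \left(- \frac{36}{5}\right)^{2} = \frac{1296}{25}$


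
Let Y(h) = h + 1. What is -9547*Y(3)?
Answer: -38188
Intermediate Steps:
Y(h) = 1 + h
-9547*Y(3) = -9547*(1 + 3) = -9547*4 = -38188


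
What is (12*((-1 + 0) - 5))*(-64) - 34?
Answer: 4574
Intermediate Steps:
(12*((-1 + 0) - 5))*(-64) - 34 = (12*(-1 - 5))*(-64) - 34 = (12*(-6))*(-64) - 34 = -72*(-64) - 34 = 4608 - 34 = 4574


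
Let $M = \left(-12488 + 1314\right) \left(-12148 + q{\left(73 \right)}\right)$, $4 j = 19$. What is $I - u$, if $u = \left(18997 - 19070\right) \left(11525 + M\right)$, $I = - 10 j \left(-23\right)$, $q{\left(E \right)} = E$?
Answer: $\frac{19700888135}{2} \approx 9.8504 \cdot 10^{9}$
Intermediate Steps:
$j = \frac{19}{4}$ ($j = \frac{1}{4} \cdot 19 = \frac{19}{4} \approx 4.75$)
$I = \frac{2185}{2}$ ($I = \left(-10\right) \frac{19}{4} \left(-23\right) = \left(- \frac{95}{2}\right) \left(-23\right) = \frac{2185}{2} \approx 1092.5$)
$M = 134926050$ ($M = \left(-12488 + 1314\right) \left(-12148 + 73\right) = \left(-11174\right) \left(-12075\right) = 134926050$)
$u = -9850442975$ ($u = \left(18997 - 19070\right) \left(11525 + 134926050\right) = \left(-73\right) 134937575 = -9850442975$)
$I - u = \frac{2185}{2} - -9850442975 = \frac{2185}{2} + 9850442975 = \frac{19700888135}{2}$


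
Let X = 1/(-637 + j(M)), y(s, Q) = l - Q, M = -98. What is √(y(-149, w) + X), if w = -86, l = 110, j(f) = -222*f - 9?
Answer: 9*√1078319910/21110 ≈ 14.000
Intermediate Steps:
j(f) = -9 - 222*f
y(s, Q) = 110 - Q
X = 1/21110 (X = 1/(-637 + (-9 - 222*(-98))) = 1/(-637 + (-9 + 21756)) = 1/(-637 + 21747) = 1/21110 ≈ 4.7371e-5)
√(y(-149, w) + X) = √((110 - 1*(-86)) + 1/21110) = √((110 + 86) + 1/21110) = √(196 + 1/21110) = √(4137561/21110) = 9*√1078319910/21110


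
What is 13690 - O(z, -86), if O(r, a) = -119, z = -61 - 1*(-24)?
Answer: 13809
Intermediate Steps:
z = -37 (z = -61 + 24 = -37)
13690 - O(z, -86) = 13690 - 1*(-119) = 13690 + 119 = 13809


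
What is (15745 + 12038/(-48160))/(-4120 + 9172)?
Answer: 379133581/121652160 ≈ 3.1165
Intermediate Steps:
(15745 + 12038/(-48160))/(-4120 + 9172) = (15745 + 12038*(-1/48160))/5052 = (15745 - 6019/24080)*(1/5052) = (379133581/24080)*(1/5052) = 379133581/121652160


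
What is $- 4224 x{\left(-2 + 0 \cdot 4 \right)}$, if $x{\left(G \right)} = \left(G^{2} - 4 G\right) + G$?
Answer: $-42240$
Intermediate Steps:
$x{\left(G \right)} = G^{2} - 3 G$
$- 4224 x{\left(-2 + 0 \cdot 4 \right)} = - 4224 \left(-2 + 0 \cdot 4\right) \left(-3 + \left(-2 + 0 \cdot 4\right)\right) = - 4224 \left(-2 + 0\right) \left(-3 + \left(-2 + 0\right)\right) = - 4224 \left(- 2 \left(-3 - 2\right)\right) = - 4224 \left(\left(-2\right) \left(-5\right)\right) = \left(-4224\right) 10 = -42240$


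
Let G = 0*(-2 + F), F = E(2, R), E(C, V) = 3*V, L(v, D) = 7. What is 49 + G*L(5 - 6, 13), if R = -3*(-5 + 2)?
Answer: 49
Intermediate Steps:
R = 9 (R = -3*(-3) = 9)
F = 27 (F = 3*9 = 27)
G = 0 (G = 0*(-2 + 27) = 0*25 = 0)
49 + G*L(5 - 6, 13) = 49 + 0*7 = 49 + 0 = 49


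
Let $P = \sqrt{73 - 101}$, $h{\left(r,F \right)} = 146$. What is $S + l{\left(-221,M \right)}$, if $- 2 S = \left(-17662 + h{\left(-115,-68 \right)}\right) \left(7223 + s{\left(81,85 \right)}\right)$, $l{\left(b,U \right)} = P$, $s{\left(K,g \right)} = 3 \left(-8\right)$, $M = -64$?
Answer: $63048842 + 2 i \sqrt{7} \approx 6.3049 \cdot 10^{7} + 5.2915 i$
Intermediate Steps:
$s{\left(K,g \right)} = -24$
$P = 2 i \sqrt{7}$ ($P = \sqrt{-28} = 2 i \sqrt{7} \approx 5.2915 i$)
$l{\left(b,U \right)} = 2 i \sqrt{7}$
$S = 63048842$ ($S = - \frac{\left(-17662 + 146\right) \left(7223 - 24\right)}{2} = - \frac{\left(-17516\right) 7199}{2} = \left(- \frac{1}{2}\right) \left(-126097684\right) = 63048842$)
$S + l{\left(-221,M \right)} = 63048842 + 2 i \sqrt{7}$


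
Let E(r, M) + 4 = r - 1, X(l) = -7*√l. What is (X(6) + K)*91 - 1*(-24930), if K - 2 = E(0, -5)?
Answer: 24657 - 637*√6 ≈ 23097.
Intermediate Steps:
E(r, M) = -5 + r (E(r, M) = -4 + (r - 1) = -4 + (-1 + r) = -5 + r)
K = -3 (K = 2 + (-5 + 0) = 2 - 5 = -3)
(X(6) + K)*91 - 1*(-24930) = (-7*√6 - 3)*91 - 1*(-24930) = (-3 - 7*√6)*91 + 24930 = (-273 - 637*√6) + 24930 = 24657 - 637*√6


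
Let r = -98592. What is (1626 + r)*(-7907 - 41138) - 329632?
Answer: 4755367838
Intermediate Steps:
(1626 + r)*(-7907 - 41138) - 329632 = (1626 - 98592)*(-7907 - 41138) - 329632 = -96966*(-49045) - 329632 = 4755697470 - 329632 = 4755367838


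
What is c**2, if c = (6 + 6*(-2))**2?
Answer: 1296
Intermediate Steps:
c = 36 (c = (6 - 12)**2 = (-6)**2 = 36)
c**2 = 36**2 = 1296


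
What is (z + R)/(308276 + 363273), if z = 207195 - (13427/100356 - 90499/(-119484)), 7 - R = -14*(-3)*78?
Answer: 50942770631254/167760443416977 ≈ 0.30366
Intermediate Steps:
R = -3269 (R = 7 - (-14*(-3))*78 = 7 - 42*78 = 7 - 1*3276 = 7 - 3276 = -3269)
z = 51759403355791/249811173 (z = 207195 - (13427*(1/100356) - 90499*(-1/119484)) = 207195 - (13427/100356 + 90499/119484) = 207195 - 1*222633944/249811173 = 207195 - 222633944/249811173 = 51759403355791/249811173 ≈ 2.0719e+5)
(z + R)/(308276 + 363273) = (51759403355791/249811173 - 3269)/(308276 + 363273) = (50942770631254/249811173)/671549 = (50942770631254/249811173)*(1/671549) = 50942770631254/167760443416977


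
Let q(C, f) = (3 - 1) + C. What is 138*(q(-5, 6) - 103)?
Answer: -14628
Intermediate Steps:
q(C, f) = 2 + C
138*(q(-5, 6) - 103) = 138*((2 - 5) - 103) = 138*(-3 - 103) = 138*(-106) = -14628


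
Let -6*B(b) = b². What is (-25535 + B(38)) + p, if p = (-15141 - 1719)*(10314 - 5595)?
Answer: -238764347/3 ≈ -7.9588e+7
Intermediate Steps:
p = -79562340 (p = -16860*4719 = -79562340)
B(b) = -b²/6
(-25535 + B(38)) + p = (-25535 - ⅙*38²) - 79562340 = (-25535 - ⅙*1444) - 79562340 = (-25535 - 722/3) - 79562340 = -77327/3 - 79562340 = -238764347/3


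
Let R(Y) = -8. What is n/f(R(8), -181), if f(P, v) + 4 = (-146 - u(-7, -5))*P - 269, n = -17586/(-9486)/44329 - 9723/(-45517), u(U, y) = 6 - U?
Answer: 6140194514/28710181890297 ≈ 0.00021387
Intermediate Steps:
n = 227187197018/1063340070011 (n = -17586*(-1/9486)*(1/44329) - 9723*(-1/45517) = (977/527)*(1/44329) + 9723/45517 = 977/23361383 + 9723/45517 = 227187197018/1063340070011 ≈ 0.21365)
f(P, v) = -273 - 159*P (f(P, v) = -4 + ((-146 - (6 - 1*(-7)))*P - 269) = -4 + ((-146 - (6 + 7))*P - 269) = -4 + ((-146 - 1*13)*P - 269) = -4 + ((-146 - 13)*P - 269) = -4 + (-159*P - 269) = -4 + (-269 - 159*P) = -273 - 159*P)
n/f(R(8), -181) = 227187197018/(1063340070011*(-273 - 159*(-8))) = 227187197018/(1063340070011*(-273 + 1272)) = (227187197018/1063340070011)/999 = (227187197018/1063340070011)*(1/999) = 6140194514/28710181890297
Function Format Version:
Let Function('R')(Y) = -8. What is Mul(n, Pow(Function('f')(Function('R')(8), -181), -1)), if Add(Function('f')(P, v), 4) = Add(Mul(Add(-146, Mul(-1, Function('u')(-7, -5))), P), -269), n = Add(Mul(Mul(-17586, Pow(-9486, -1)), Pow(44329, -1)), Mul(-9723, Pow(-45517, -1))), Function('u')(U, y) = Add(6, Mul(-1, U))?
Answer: Rational(6140194514, 28710181890297) ≈ 0.00021387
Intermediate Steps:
n = Rational(227187197018, 1063340070011) (n = Add(Mul(Mul(-17586, Rational(-1, 9486)), Rational(1, 44329)), Mul(-9723, Rational(-1, 45517))) = Add(Mul(Rational(977, 527), Rational(1, 44329)), Rational(9723, 45517)) = Add(Rational(977, 23361383), Rational(9723, 45517)) = Rational(227187197018, 1063340070011) ≈ 0.21365)
Function('f')(P, v) = Add(-273, Mul(-159, P)) (Function('f')(P, v) = Add(-4, Add(Mul(Add(-146, Mul(-1, Add(6, Mul(-1, -7)))), P), -269)) = Add(-4, Add(Mul(Add(-146, Mul(-1, Add(6, 7))), P), -269)) = Add(-4, Add(Mul(Add(-146, Mul(-1, 13)), P), -269)) = Add(-4, Add(Mul(Add(-146, -13), P), -269)) = Add(-4, Add(Mul(-159, P), -269)) = Add(-4, Add(-269, Mul(-159, P))) = Add(-273, Mul(-159, P)))
Mul(n, Pow(Function('f')(Function('R')(8), -181), -1)) = Mul(Rational(227187197018, 1063340070011), Pow(Add(-273, Mul(-159, -8)), -1)) = Mul(Rational(227187197018, 1063340070011), Pow(Add(-273, 1272), -1)) = Mul(Rational(227187197018, 1063340070011), Pow(999, -1)) = Mul(Rational(227187197018, 1063340070011), Rational(1, 999)) = Rational(6140194514, 28710181890297)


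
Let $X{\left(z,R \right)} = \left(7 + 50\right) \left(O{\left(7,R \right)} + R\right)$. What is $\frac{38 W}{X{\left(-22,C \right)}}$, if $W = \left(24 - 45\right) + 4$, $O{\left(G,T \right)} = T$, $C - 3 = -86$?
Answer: $\frac{17}{249} \approx 0.068273$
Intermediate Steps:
$C = -83$ ($C = 3 - 86 = -83$)
$W = -17$ ($W = -21 + 4 = -17$)
$X{\left(z,R \right)} = 114 R$ ($X{\left(z,R \right)} = \left(7 + 50\right) \left(R + R\right) = 57 \cdot 2 R = 114 R$)
$\frac{38 W}{X{\left(-22,C \right)}} = \frac{38 \left(-17\right)}{114 \left(-83\right)} = - \frac{646}{-9462} = \left(-646\right) \left(- \frac{1}{9462}\right) = \frac{17}{249}$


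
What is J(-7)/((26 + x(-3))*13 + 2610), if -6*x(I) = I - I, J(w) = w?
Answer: -7/2948 ≈ -0.0023745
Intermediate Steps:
x(I) = 0 (x(I) = -(I - I)/6 = -1/6*0 = 0)
J(-7)/((26 + x(-3))*13 + 2610) = -7/((26 + 0)*13 + 2610) = -7/(26*13 + 2610) = -7/(338 + 2610) = -7/2948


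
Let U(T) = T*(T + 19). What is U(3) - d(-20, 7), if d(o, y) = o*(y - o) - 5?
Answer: 611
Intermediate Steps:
d(o, y) = -5 + o*(y - o)
U(T) = T*(19 + T)
U(3) - d(-20, 7) = 3*(19 + 3) - (-5 - 1*(-20)² - 20*7) = 3*22 - (-5 - 1*400 - 140) = 66 - (-5 - 400 - 140) = 66 - 1*(-545) = 66 + 545 = 611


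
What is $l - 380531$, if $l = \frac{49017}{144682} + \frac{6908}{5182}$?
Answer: $- \frac{142649433359247}{374871062} \approx -3.8053 \cdot 10^{5}$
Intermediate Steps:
$l = \frac{626734675}{374871062}$ ($l = 49017 \cdot \frac{1}{144682} + 6908 \cdot \frac{1}{5182} = \frac{49017}{144682} + \frac{3454}{2591} = \frac{626734675}{374871062} \approx 1.6719$)
$l - 380531 = \frac{626734675}{374871062} - 380531 = - \frac{142649433359247}{374871062}$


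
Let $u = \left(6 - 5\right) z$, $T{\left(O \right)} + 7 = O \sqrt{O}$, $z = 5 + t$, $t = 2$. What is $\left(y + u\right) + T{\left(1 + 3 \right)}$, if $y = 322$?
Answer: $330$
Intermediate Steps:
$z = 7$ ($z = 5 + 2 = 7$)
$T{\left(O \right)} = -7 + O^{\frac{3}{2}}$ ($T{\left(O \right)} = -7 + O \sqrt{O} = -7 + O^{\frac{3}{2}}$)
$u = 7$ ($u = \left(6 - 5\right) 7 = 1 \cdot 7 = 7$)
$\left(y + u\right) + T{\left(1 + 3 \right)} = \left(322 + 7\right) - \left(7 - \left(1 + 3\right)^{\frac{3}{2}}\right) = 329 - \left(7 - 4^{\frac{3}{2}}\right) = 329 + \left(-7 + 8\right) = 329 + 1 = 330$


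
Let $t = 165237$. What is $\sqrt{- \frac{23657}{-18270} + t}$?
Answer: $\frac{\sqrt{6128374403410}}{6090} \approx 406.5$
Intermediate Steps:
$\sqrt{- \frac{23657}{-18270} + t} = \sqrt{- \frac{23657}{-18270} + 165237} = \sqrt{\left(-23657\right) \left(- \frac{1}{18270}\right) + 165237} = \sqrt{\frac{23657}{18270} + 165237} = \sqrt{\frac{3018903647}{18270}} = \frac{\sqrt{6128374403410}}{6090}$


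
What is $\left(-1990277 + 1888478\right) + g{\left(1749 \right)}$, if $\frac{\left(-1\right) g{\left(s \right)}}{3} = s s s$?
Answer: $-16050680046$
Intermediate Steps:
$g{\left(s \right)} = - 3 s^{3}$ ($g{\left(s \right)} = - 3 s s s = - 3 s^{2} s = - 3 s^{3}$)
$\left(-1990277 + 1888478\right) + g{\left(1749 \right)} = \left(-1990277 + 1888478\right) - 3 \cdot 1749^{3} = -101799 - 16050578247 = -16050680046$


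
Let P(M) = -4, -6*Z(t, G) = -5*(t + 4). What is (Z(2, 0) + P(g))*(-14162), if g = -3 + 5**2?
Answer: -14162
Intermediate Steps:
Z(t, G) = 10/3 + 5*t/6 (Z(t, G) = -(-5)*(t + 4)/6 = -(-5)*(4 + t)/6 = -(-20 - 5*t)/6 = 10/3 + 5*t/6)
g = 22 (g = -3 + 25 = 22)
(Z(2, 0) + P(g))*(-14162) = ((10/3 + (5/6)*2) - 4)*(-14162) = ((10/3 + 5/3) - 4)*(-14162) = (5 - 4)*(-14162) = 1*(-14162) = -14162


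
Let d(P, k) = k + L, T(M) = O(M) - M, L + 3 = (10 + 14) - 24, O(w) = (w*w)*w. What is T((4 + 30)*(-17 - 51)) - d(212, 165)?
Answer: -12358433178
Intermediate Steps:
O(w) = w³ (O(w) = w²*w = w³)
L = -3 (L = -3 + ((10 + 14) - 24) = -3 + (24 - 24) = -3 + 0 = -3)
T(M) = M³ - M
d(P, k) = -3 + k (d(P, k) = k - 3 = -3 + k)
T((4 + 30)*(-17 - 51)) - d(212, 165) = (((4 + 30)*(-17 - 51))³ - (4 + 30)*(-17 - 51)) - (-3 + 165) = ((34*(-68))³ - 34*(-68)) - 1*162 = ((-2312)³ - 1*(-2312)) - 162 = (-12358435328 + 2312) - 162 = -12358433016 - 162 = -12358433178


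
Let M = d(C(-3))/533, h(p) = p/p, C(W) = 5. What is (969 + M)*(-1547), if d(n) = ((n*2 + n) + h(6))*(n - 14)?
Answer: -61443627/41 ≈ -1.4986e+6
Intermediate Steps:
h(p) = 1
d(n) = (1 + 3*n)*(-14 + n) (d(n) = ((n*2 + n) + 1)*(n - 14) = ((2*n + n) + 1)*(-14 + n) = (3*n + 1)*(-14 + n) = (1 + 3*n)*(-14 + n))
M = -144/533 (M = (-14 - 41*5 + 3*5²)/533 = (-14 - 205 + 3*25)*(1/533) = (-14 - 205 + 75)*(1/533) = -144*1/533 = -144/533 ≈ -0.27017)
(969 + M)*(-1547) = (969 - 144/533)*(-1547) = (516333/533)*(-1547) = -61443627/41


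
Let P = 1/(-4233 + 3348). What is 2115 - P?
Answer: 1871776/885 ≈ 2115.0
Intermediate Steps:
P = -1/885 (P = 1/(-885) = -1/885 ≈ -0.0011299)
2115 - P = 2115 - 1*(-1/885) = 2115 + 1/885 = 1871776/885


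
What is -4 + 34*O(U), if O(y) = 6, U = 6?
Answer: 200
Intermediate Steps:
-4 + 34*O(U) = -4 + 34*6 = -4 + 204 = 200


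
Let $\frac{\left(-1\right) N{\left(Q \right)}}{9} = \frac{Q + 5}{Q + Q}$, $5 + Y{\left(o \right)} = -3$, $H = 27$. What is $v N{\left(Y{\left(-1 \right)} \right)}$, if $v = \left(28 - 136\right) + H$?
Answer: $\frac{2187}{16} \approx 136.69$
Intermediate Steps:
$Y{\left(o \right)} = -8$ ($Y{\left(o \right)} = -5 - 3 = -8$)
$N{\left(Q \right)} = - \frac{9 \left(5 + Q\right)}{2 Q}$ ($N{\left(Q \right)} = - 9 \frac{Q + 5}{Q + Q} = - 9 \frac{5 + Q}{2 Q} = - \frac{9 \left(5 + Q\right)}{2 Q}$)
$v = -81$ ($v = \left(28 - 136\right) + 27 = -108 + 27 = -81$)
$v N{\left(Y{\left(-1 \right)} \right)} = - 81 \frac{9 \left(-5 - -8\right)}{2 \left(-8\right)} = - 81 \cdot \frac{9}{2} \left(- \frac{1}{8}\right) \left(-5 + 8\right) = - 81 \cdot \frac{9}{2} \left(- \frac{1}{8}\right) 3 = \left(-81\right) \left(- \frac{27}{16}\right) = \frac{2187}{16}$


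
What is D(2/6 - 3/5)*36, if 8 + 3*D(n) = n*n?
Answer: -7136/75 ≈ -95.147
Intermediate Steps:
D(n) = -8/3 + n**2/3 (D(n) = -8/3 + (n*n)/3 = -8/3 + n**2/3)
D(2/6 - 3/5)*36 = (-8/3 + (2/6 - 3/5)**2/3)*36 = (-8/3 + (2*(1/6) - 3*1/5)**2/3)*36 = (-8/3 + (1/3 - 3/5)**2/3)*36 = (-8/3 + (-4/15)**2/3)*36 = (-8/3 + (1/3)*(16/225))*36 = (-8/3 + 16/675)*36 = -1784/675*36 = -7136/75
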